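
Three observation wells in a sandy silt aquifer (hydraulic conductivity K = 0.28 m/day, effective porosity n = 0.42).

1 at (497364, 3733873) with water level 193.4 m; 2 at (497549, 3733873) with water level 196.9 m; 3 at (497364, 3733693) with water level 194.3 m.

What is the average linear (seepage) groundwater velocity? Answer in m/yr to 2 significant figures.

4.8 m/yr

Differences from 1: to 2 (Δx, Δy, Δh) = (185, 0, +3.5); to 3 = (0, -180, +0.9).
Solve a·Δx + b·Δy = Δh: det = 185·(-180) − 0·0 = -33300.
∂h/∂x = [(+3.5)·(-180) − (+0.9)·0] / -33300 = +0.01892
∂h/∂y = [185·(+0.9) − 0·(+3.5)] / -33300 = -0.005000
|∇h| = √(0.01892² + -0.005000²) = 0.01957
Seepage velocity v = K·i/n = 0.28 × 0.01957 / 0.42 = 0.01305 m/day = 4.767 m/yr.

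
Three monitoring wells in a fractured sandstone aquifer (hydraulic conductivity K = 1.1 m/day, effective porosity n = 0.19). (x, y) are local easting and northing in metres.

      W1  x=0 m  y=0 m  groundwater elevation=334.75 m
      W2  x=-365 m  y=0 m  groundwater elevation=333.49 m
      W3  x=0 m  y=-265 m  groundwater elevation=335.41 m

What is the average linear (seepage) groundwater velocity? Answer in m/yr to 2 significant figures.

9.0 m/yr

∂h/∂x = (333.49 − 334.75) / (-365 − 0) = +0.003452
∂h/∂y = (335.41 − 334.75) / (-265 − 0) = -0.002491
|∇h| = √(0.003452² + -0.002491²) = 0.004257
Seepage velocity v = K·i/n = 1.1 × 0.004257 / 0.19 = 0.02465 m/day = 9.003 m/yr.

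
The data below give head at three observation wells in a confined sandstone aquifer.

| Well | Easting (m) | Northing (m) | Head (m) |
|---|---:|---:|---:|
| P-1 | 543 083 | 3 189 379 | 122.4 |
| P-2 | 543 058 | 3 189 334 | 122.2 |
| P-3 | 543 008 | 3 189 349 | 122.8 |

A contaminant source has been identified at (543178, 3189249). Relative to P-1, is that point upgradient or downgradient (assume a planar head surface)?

downgradient

Taking P-1 as reference: P-2−P-1 = (-25, -45, -0.2); P-3−P-1 = (-75, -30, +0.4).
Solve a·Δx + b·Δy = Δh: det = (-25)·(-30) − (-75)·(-45) = -2625.
∂h/∂x = [(-0.2)·(-30) − (+0.4)·(-45)] / -2625 = -0.009143
∂h/∂y = [(-25)·(+0.4) − (-75)·(-0.2)] / -2625 = +0.009524
Head at (543178, 3189249) = 122.4 + (-0.009143)·(95) + (+0.009524)·(-130) = 120.29 m.
That is lower than the 122.4 m at P-1, so the point is downgradient.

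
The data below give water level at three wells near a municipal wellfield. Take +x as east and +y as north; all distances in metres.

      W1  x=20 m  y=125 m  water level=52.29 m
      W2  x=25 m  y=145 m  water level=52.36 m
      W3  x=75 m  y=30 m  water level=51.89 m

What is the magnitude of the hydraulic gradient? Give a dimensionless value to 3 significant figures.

With h = a·x + b·y + c and W1 as origin, the differences give:
  5·a + 20·b = +0.07
  55·a + (-95)·b = -0.40
Eliminate b (×(-95) and ×20, subtract): -1575·a = 1.350 → a = ∂h/∂x = -0.0008571
Back-substitute: b = ∂h/∂y = +0.003714.
|∇h| = √(-0.0008571² + 0.003714²) = 0.003812

0.00381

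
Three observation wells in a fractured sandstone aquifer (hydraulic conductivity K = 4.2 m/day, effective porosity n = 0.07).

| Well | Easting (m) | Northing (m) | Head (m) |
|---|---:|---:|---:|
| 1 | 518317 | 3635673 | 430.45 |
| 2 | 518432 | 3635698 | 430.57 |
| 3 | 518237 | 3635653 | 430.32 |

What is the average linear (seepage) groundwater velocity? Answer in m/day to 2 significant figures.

Differences from 1: to 2 (Δx, Δy, Δh) = (115, 25, +0.12); to 3 = (-80, -20, -0.13).
Solve a·Δx + b·Δy = Δh: det = 115·(-20) − (-80)·25 = -300.
∂h/∂x = [(+0.12)·(-20) − (-0.13)·25] / -300 = -0.002833
∂h/∂y = [115·(-0.13) − (-80)·(+0.12)] / -300 = +0.01783
|∇h| = √(-0.002833² + 0.01783²) = 0.01805
Seepage velocity v = K·i/n = 4.2 × 0.01805 / 0.07 = 1.083 m/day.

1.1 m/day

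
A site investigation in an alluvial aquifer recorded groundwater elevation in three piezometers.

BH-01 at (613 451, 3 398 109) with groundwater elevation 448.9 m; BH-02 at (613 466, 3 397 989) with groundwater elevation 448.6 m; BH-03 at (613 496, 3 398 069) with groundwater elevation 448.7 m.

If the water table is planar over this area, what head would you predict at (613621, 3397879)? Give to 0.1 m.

448.0 m

Differences from BH-01: to BH-02 (Δx, Δy, Δh) = (15, -120, -0.3); to BH-03 = (45, -40, -0.2).
Solve a·Δx + b·Δy = Δh: det = 15·(-40) − 45·(-120) = 4800.
∂h/∂x = [(-0.3)·(-40) − (-0.2)·(-120)] / 4800 = -0.002500
∂h/∂y = [15·(-0.2) − 45·(-0.3)] / 4800 = +0.002187
h(613621, 3397879) = 448.9 + (-0.002500)·(170) + (+0.002187)·(-230) = 448.9 -0.425 -0.503 = 447.972 m.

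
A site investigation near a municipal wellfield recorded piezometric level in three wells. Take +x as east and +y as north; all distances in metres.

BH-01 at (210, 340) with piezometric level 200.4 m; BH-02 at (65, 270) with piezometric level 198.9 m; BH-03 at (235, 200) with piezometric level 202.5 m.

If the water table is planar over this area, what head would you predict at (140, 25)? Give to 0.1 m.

With h = a·x + b·y + c and BH-01 as origin, the differences give:
  (-145)·a + (-70)·b = -1.5
  25·a + (-140)·b = +2.1
Eliminate b (×(-140) and ×(-70), subtract): 22050·a = 357.00 → a = ∂h/∂x = +0.01619
Back-substitute: b = ∂h/∂y = -0.01211.
h(140, 25) = 200.4 + (+0.01619)·(-70) + (-0.01211)·(-315) = 200.4 -1.133 +3.814 = 203.081 m.

203.1 m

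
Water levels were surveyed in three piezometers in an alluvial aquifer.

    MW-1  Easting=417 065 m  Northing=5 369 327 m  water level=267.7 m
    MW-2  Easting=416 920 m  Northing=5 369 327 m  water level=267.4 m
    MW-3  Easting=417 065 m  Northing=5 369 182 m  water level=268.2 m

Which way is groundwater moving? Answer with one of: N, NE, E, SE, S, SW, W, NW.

∂h/∂x = (267.4 − 267.7) / (416920 − 417065) = +0.002069
∂h/∂y = (268.2 − 267.7) / (5369182 − 5369327) = -0.003448
Flow = −∇h = (-0.002069 east, +0.003448 north), which points northwest.

NW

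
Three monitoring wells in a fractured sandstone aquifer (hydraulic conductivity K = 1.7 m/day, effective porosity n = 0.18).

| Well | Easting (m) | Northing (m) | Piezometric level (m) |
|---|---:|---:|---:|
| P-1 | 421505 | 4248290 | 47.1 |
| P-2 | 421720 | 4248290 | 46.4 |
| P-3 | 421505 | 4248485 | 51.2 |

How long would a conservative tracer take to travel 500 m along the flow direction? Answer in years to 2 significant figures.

∂h/∂x = (46.4 − 47.1) / (421720 − 421505) = -0.003256
∂h/∂y = (51.2 − 47.1) / (4248485 − 4248290) = +0.02103
|∇h| = √(-0.003256² + 0.02103²) = 0.02128
Seepage velocity v = K·i/n = 1.7 × 0.02128 / 0.18 = 0.201 m/day.
t = 500 / 0.201 = 2488 days = 6.81 years.

6.8 years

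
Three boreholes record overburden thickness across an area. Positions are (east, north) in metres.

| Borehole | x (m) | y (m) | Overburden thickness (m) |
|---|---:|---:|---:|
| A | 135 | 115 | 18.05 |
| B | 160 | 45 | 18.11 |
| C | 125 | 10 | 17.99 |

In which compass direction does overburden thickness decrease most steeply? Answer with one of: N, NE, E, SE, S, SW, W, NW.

W

Differences from A: to B (Δx, Δy, Δh) = (25, -70, +0.06); to C = (-10, -105, -0.06).
Solve a·Δx + b·Δy = Δd: det = 25·(-105) − (-10)·(-70) = -3325.
∂d/∂x = [(+0.06)·(-105) − (-0.06)·(-70)] / -3325 = +0.003158
∂d/∂y = [25·(-0.06) − (-10)·(+0.06)] / -3325 = +0.0002707
Steepest decrease is along −∇f = (-0.003158 E, -0.0002707 N) → west.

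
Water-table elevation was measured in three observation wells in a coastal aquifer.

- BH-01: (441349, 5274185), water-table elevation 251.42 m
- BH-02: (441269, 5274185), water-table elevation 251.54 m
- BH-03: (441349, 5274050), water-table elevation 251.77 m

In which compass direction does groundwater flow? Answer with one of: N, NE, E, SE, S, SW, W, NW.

NE

∂h/∂x = (251.54 − 251.42) / (441269 − 441349) = -0.001500
∂h/∂y = (251.77 − 251.42) / (5274050 − 5274185) = -0.002593
Flow = −∇h = (+0.001500 east, +0.002593 north), which points northeast.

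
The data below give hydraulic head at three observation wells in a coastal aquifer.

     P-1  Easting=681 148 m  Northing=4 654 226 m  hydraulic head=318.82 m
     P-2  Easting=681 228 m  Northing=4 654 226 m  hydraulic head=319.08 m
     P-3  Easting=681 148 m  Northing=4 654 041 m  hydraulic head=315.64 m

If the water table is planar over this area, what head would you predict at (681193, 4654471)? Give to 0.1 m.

∂h/∂x = (319.08 − 318.82) / (681228 − 681148) = +0.003250
∂h/∂y = (315.64 − 318.82) / (4654041 − 4654226) = +0.01719
h(681193, 4654471) = 318.82 + (+0.003250)·(45) + (+0.01719)·(245) = 318.82 +0.146 +4.211 = 323.178 m.

323.2 m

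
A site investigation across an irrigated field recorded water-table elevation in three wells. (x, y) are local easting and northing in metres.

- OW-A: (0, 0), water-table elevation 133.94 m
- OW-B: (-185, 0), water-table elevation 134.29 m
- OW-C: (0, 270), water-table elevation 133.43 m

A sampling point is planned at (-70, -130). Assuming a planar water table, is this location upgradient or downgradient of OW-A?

upgradient

∂h/∂x = (134.29 − 133.94) / (-185 − 0) = -0.001892
∂h/∂y = (133.43 − 133.94) / (270 − 0) = -0.001889
Head at (-70, -130) = 133.94 + (-0.001892)·(-70) + (-0.001889)·(-130) = 134.32 m.
That is higher than the 133.94 m at OW-A, so the point is upgradient.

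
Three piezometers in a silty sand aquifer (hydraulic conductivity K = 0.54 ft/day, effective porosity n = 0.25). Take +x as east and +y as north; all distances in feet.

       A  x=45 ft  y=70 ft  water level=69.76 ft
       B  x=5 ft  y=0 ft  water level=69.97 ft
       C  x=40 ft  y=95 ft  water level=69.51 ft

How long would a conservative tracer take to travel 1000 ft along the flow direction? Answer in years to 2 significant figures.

100 years

With h = a·x + b·y + c and A as origin, the differences give:
  (-40)·a + (-70)·b = +0.21
  (-5)·a + 25·b = -0.25
Eliminate b (×25 and ×(-70), subtract): -1350·a = -12.250 → a = ∂h/∂x = +0.009074
Back-substitute: b = ∂h/∂y = -0.008185.
|∇h| = √(0.009074² + -0.008185²) = 0.01222
Seepage velocity v = K·i/n = 0.54 × 0.01222 / 0.25 = 0.0264 ft/day.
t = 1000 / 0.0264 = 3.788e+04 days = 104 years.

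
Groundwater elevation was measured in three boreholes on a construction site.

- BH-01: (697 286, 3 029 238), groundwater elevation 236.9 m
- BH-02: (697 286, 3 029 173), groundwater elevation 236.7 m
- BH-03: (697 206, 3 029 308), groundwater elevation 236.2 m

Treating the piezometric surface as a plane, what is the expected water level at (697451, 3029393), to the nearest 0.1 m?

239.3 m

Differences from BH-01: to BH-02 (Δx, Δy, Δh) = (0, -65, -0.2); to BH-03 = (-80, 70, -0.7).
Solve a·Δx + b·Δy = Δh: det = 0·70 − (-80)·(-65) = -5200.
∂h/∂x = [(-0.2)·70 − (-0.7)·(-65)] / -5200 = +0.01144
∂h/∂y = [0·(-0.7) − (-80)·(-0.2)] / -5200 = +0.003077
h(697451, 3029393) = 236.9 + (+0.01144)·(165) + (+0.003077)·(155) = 236.9 +1.888 +0.477 = 239.265 m.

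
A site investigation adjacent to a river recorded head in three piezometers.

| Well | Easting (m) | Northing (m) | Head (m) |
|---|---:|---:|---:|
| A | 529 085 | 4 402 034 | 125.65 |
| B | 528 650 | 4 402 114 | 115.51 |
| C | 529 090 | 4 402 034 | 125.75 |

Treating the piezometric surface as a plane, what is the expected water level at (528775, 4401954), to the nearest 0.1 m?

120.9 m

Differences from A: to B (Δx, Δy, Δh) = (-435, 80, -10.14); to C = (5, 0, +0.10).
Solve a·Δx + b·Δy = Δh: det = (-435)·0 − 5·80 = -400.
∂h/∂x = [(-10.14)·0 − (+0.10)·80] / -400 = +0.02000
∂h/∂y = [(-435)·(+0.10) − 5·(-10.14)] / -400 = -0.01800
h(528775, 4401954) = 125.65 + (+0.02000)·(-310) + (-0.01800)·(-80) = 125.65 -6.200 +1.440 = 120.890 m.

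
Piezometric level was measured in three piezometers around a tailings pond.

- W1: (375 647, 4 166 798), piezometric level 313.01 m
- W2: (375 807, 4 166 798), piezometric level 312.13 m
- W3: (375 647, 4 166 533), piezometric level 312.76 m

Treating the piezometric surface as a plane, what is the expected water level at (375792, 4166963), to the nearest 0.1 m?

312.4 m

∂h/∂x = (312.13 − 313.01) / (375807 − 375647) = -0.005500
∂h/∂y = (312.76 − 313.01) / (4166533 − 4166798) = +0.0009434
h(375792, 4166963) = 313.01 + (-0.005500)·(145) + (+0.0009434)·(165) = 313.01 -0.797 +0.156 = 312.368 m.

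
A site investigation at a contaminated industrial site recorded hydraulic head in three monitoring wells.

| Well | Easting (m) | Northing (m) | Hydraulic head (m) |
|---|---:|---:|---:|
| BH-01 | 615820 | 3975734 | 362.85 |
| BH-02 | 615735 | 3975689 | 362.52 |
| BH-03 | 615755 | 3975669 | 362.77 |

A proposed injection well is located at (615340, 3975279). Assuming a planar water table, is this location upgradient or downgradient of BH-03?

Taking BH-01 as reference: BH-02−BH-01 = (-85, -45, -0.33); BH-03−BH-01 = (-65, -65, -0.08).
Determinant of the coordinate differences = (-85)·(-65) − (-65)·(-45) = 2600.
∂h/∂x = [(-0.33)·(-65) − (-0.08)·(-45)] / 2600 = +0.006865
∂h/∂y = [(-85)·(-0.08) − (-65)·(-0.33)] / 2600 = -0.005635
Head at (615340, 3975279) = 362.85 + (+0.006865)·(-480) + (-0.005635)·(-455) = 362.12 m.
That is lower than the 362.77 m at BH-03, so the point is downgradient.

downgradient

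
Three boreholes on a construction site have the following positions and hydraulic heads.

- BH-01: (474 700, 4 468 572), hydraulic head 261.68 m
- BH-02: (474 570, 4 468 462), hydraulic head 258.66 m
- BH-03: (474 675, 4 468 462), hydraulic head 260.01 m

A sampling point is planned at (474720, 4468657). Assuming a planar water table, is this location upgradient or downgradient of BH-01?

Three-point gradient (reference BH-01): Δ to BH-02 = (-130, -110, -3.02), Δ to BH-03 = (-25, -110, -1.67).
∂h/∂x = +0.01286, ∂h/∂y = +0.01226 (det = 11550).
Head at (474720, 4468657) = 261.68 + (+0.01286)·(20) + (+0.01226)·(85) = 262.98 m.
That is higher than the 261.68 m at BH-01, so the point is upgradient.

upgradient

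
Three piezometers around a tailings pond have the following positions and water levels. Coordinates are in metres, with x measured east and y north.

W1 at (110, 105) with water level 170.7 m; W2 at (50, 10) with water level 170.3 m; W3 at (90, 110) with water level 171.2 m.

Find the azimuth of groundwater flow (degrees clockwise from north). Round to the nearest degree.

With h = a·x + b·y + c and W1 as origin, the differences give:
  (-60)·a + (-95)·b = -0.4
  (-20)·a + 5·b = +0.5
Eliminate b (×5 and ×(-95), subtract): -2200·a = 45.50 → a = ∂h/∂x = -0.02068
Back-substitute: b = ∂h/∂y = +0.01727.
Flow direction (−∇h) has components (+0.02068 E, -0.01727 N).
Azimuth = atan2(E, N) = atan2(+0.02068, -0.01727) = 129.9° ≈ 130°.

130°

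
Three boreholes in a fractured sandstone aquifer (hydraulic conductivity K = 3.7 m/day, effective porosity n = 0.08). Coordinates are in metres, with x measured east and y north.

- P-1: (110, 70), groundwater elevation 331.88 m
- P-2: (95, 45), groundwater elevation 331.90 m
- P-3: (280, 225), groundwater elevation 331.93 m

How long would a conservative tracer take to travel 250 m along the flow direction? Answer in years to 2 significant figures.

Differences from P-1: to P-2 (Δx, Δy, Δh) = (-15, -25, +0.02); to P-3 = (170, 155, +0.05).
Determinant of the coordinate differences = (-15)·155 − 170·(-25) = 1925.
∂h/∂x = [(+0.02)·155 − (+0.05)·(-25)] / 1925 = +0.002260
∂h/∂y = [(-15)·(+0.05) − 170·(+0.02)] / 1925 = -0.002156
|∇h| = √(0.002260² + -0.002156²) = 0.003123
Seepage velocity v = K·i/n = 3.7 × 0.003123 / 0.08 = 0.1444 m/day.
t = 250 / 0.1444 = 1731 days = 4.74 years.

4.7 years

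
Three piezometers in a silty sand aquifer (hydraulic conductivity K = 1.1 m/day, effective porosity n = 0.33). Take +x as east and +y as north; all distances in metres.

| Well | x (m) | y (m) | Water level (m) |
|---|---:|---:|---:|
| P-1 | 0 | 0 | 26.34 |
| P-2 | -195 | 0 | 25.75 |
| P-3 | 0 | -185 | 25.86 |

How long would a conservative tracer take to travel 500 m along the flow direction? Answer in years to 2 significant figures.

∂h/∂x = (25.75 − 26.34) / (-195 − 0) = +0.003026
∂h/∂y = (25.86 − 26.34) / (-185 − 0) = +0.002595
|∇h| = √(0.003026² + 0.002595²) = 0.003986
Seepage velocity v = K·i/n = 1.1 × 0.003986 / 0.33 = 0.01329 m/day.
t = 500 / 0.01329 = 3.762e+04 days = 103 years.

100 years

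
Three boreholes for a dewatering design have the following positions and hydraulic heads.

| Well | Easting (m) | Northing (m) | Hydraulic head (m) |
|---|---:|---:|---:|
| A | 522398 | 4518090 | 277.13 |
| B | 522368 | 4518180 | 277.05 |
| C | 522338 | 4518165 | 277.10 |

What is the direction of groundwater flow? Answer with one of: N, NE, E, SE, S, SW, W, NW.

NE

With h = a·x + b·y + c and A as origin, the differences give:
  (-30)·a + 90·b = -0.08
  (-60)·a + 75·b = -0.03
Eliminate b (×75 and ×90, subtract): 3150·a = -3.300 → a = ∂h/∂x = -0.001048
Back-substitute: b = ∂h/∂y = -0.001238.
Flow = −∇h = (+0.001048 east, +0.001238 north), which points northeast.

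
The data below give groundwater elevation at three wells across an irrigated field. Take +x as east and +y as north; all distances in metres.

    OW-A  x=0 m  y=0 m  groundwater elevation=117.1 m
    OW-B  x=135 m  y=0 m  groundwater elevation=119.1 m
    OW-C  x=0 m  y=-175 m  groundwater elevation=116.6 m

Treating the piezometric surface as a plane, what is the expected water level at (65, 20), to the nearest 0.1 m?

∂h/∂x = (119.1 − 117.1) / (135 − 0) = +0.01481
∂h/∂y = (116.6 − 117.1) / (-175 − 0) = +0.002857
h(65, 20) = 117.1 + (+0.01481)·(65) + (+0.002857)·(20) = 117.1 +0.963 +0.057 = 118.120 m.

118.1 m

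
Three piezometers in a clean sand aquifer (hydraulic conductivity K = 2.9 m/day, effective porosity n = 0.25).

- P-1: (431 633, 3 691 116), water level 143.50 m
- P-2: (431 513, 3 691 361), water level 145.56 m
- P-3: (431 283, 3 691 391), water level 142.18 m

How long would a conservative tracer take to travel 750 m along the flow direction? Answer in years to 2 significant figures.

Taking P-1 as reference: P-2−P-1 = (-120, 245, +2.06); P-3−P-1 = (-350, 275, -1.32).
Determinant of the coordinate differences = (-120)·275 − (-350)·245 = 52750.
∂h/∂x = [(+2.06)·275 − (-1.32)·245] / 52750 = +0.01687
∂h/∂y = [(-120)·(-1.32) − (-350)·(+2.06)] / 52750 = +0.01667
|∇h| = √(0.01687² + 0.01667²) = 0.02372
Seepage velocity v = K·i/n = 2.9 × 0.02372 / 0.25 = 0.2752 m/day.
t = 750 / 0.2752 = 2725 days = 7.46 years.

7.5 years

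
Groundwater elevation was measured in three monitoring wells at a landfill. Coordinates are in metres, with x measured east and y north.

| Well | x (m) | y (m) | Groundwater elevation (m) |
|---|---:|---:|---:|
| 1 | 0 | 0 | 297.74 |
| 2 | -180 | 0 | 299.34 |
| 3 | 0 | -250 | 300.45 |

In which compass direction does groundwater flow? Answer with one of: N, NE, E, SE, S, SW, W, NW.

∂h/∂x = (299.34 − 297.74) / (-180 − 0) = -0.008889
∂h/∂y = (300.45 − 297.74) / (-250 − 0) = -0.01084
Flow = −∇h = (+0.008889 east, +0.01084 north), which points northeast.

NE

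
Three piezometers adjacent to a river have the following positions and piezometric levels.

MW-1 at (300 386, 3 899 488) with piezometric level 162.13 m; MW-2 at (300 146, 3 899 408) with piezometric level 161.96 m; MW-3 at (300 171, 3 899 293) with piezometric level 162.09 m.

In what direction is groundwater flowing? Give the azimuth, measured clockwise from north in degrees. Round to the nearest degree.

With h = a·x + b·y + c and MW-1 as origin, the differences give:
  (-240)·a + (-80)·b = -0.17
  (-215)·a + (-195)·b = -0.04
Eliminate b (×(-195) and ×(-80), subtract): 29600·a = 29.950 → a = ∂h/∂x = +0.001012
Back-substitute: b = ∂h/∂y = -0.0009105.
Flow direction (−∇h) has components (-0.001012 E, +0.0009105 N).
Azimuth = atan2(E, N) = atan2(-0.001012, +0.0009105) = 312.0° ≈ 312°.

312°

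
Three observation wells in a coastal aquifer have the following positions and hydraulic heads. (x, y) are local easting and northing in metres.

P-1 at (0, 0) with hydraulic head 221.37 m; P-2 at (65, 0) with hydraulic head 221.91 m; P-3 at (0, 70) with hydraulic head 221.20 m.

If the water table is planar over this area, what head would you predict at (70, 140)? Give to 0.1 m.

∂h/∂x = (221.91 − 221.37) / (65 − 0) = +0.008308
∂h/∂y = (221.20 − 221.37) / (70 − 0) = -0.002429
h(70, 140) = 221.37 + (+0.008308)·(70) + (-0.002429)·(140) = 221.37 +0.582 -0.340 = 221.612 m.

221.6 m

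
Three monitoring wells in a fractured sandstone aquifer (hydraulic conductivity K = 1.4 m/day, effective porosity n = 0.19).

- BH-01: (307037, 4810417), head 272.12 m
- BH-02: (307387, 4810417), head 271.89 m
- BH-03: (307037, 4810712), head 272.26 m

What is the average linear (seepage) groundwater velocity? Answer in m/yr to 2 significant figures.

∂h/∂x = (271.89 − 272.12) / (307387 − 307037) = -0.0006571
∂h/∂y = (272.26 − 272.12) / (4810712 − 4810417) = +0.0004746
|∇h| = √(-0.0006571² + 0.0004746²) = 0.0008106
Seepage velocity v = K·i/n = 1.4 × 0.0008106 / 0.19 = 0.005973 m/day = 2.182 m/yr.

2.2 m/yr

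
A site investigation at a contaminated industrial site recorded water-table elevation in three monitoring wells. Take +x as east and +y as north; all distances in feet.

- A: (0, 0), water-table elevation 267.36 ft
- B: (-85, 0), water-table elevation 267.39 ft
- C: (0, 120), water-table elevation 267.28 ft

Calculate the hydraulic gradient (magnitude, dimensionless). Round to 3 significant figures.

∂h/∂x = (267.39 − 267.36) / (-85 − 0) = -0.0003529
∂h/∂y = (267.28 − 267.36) / (120 − 0) = -0.0006667
|∇h| = √(-0.0003529² + -0.0006667²) = 0.0007543

0.000754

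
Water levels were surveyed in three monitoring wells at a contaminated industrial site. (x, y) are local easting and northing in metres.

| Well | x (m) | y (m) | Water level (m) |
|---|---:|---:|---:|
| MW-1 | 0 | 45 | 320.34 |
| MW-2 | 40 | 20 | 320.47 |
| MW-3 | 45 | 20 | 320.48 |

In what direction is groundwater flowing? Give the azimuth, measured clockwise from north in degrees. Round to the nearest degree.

315°

Taking MW-1 as reference: MW-2−MW-1 = (40, -25, +0.13); MW-3−MW-1 = (45, -25, +0.14).
Solve a·Δx + b·Δy = Δh: det = 40·(-25) − 45·(-25) = 125.
∂h/∂x = [(+0.13)·(-25) − (+0.14)·(-25)] / 125 = +0.002000
∂h/∂y = [40·(+0.14) − 45·(+0.13)] / 125 = -0.002000
Flow direction (−∇h) has components (-0.002000 E, +0.002000 N).
Azimuth = atan2(E, N) = atan2(-0.002000, +0.002000) = 315.0° ≈ 315°.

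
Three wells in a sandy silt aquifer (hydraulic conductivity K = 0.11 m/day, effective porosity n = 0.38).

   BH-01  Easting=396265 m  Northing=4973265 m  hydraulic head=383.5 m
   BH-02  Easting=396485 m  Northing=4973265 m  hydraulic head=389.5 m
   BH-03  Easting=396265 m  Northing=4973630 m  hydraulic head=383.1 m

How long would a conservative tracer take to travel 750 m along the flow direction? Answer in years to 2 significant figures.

∂h/∂x = (389.5 − 383.5) / (396485 − 396265) = +0.02727
∂h/∂y = (383.1 − 383.5) / (4973630 − 4973265) = -0.001096
|∇h| = √(0.02727² + -0.001096²) = 0.02729
Seepage velocity v = K·i/n = 0.11 × 0.02729 / 0.38 = 0.0079 m/day.
t = 750 / 0.0079 = 9.494e+04 days = 260 years.

260 years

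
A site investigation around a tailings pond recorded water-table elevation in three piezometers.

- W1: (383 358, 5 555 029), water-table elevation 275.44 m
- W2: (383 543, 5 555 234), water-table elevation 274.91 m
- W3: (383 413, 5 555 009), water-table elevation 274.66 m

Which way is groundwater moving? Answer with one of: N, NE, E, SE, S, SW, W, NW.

With h = a·x + b·y + c and W1 as origin, the differences give:
  185·a + 205·b = -0.53
  55·a + (-20)·b = -0.78
Eliminate b (×(-20) and ×205, subtract): -14975·a = 170.500 → a = ∂h/∂x = -0.01139
Back-substitute: b = ∂h/∂y = +0.007689.
Flow = −∇h = (+0.01139 east, -0.007689 north), which points southeast.

SE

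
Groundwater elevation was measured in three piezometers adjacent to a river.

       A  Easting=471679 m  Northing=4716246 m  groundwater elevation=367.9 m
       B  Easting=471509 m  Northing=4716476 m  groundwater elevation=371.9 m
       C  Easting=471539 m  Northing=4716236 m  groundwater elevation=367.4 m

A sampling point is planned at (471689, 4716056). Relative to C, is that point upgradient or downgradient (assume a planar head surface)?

Three-point gradient (reference A): Δ to B = (-170, 230, +4.0), Δ to C = (-140, -10, -0.5).
∂h/∂x = +0.002212, ∂h/∂y = +0.01903 (det = 33900).
Head at (471689, 4716056) = 367.9 + (+0.002212)·(10) + (+0.01903)·(-190) = 364.31 m.
That is lower than the 367.4 m at C, so the point is downgradient.

downgradient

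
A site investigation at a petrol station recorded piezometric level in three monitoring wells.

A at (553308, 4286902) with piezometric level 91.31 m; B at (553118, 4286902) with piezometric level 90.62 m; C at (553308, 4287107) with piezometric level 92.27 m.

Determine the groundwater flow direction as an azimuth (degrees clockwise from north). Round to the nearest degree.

218°

∂h/∂x = (90.62 − 91.31) / (553118 − 553308) = +0.003632
∂h/∂y = (92.27 − 91.31) / (4287107 − 4286902) = +0.004683
Flow direction (−∇h) has components (-0.003632 E, -0.004683 N).
Azimuth = atan2(E, N) = atan2(-0.003632, -0.004683) = 217.8° ≈ 218°.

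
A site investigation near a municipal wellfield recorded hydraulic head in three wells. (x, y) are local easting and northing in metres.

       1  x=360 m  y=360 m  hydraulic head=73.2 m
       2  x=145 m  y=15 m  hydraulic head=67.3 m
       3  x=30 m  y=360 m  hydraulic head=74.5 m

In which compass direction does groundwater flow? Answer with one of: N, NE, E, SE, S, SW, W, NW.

S

With h = a·x + b·y + c and 1 as origin, the differences give:
  (-215)·a + (-345)·b = -5.9
  (-330)·a + 0·b = +1.3
Eliminate b (×0 and ×(-345), subtract): -113850·a = 448.50 → a = ∂h/∂x = -0.003939
Back-substitute: b = ∂h/∂y = +0.01956.
Flow = −∇h = (+0.003939 east, -0.01956 north), which points south.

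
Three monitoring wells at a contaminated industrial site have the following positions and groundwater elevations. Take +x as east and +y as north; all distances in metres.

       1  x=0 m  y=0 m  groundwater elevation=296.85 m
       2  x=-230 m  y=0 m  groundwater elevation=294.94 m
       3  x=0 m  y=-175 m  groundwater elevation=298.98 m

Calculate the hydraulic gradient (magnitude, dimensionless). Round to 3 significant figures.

∂h/∂x = (294.94 − 296.85) / (-230 − 0) = +0.008304
∂h/∂y = (298.98 − 296.85) / (-175 − 0) = -0.01217
|∇h| = √(0.008304² + -0.01217²) = 0.01473

0.0147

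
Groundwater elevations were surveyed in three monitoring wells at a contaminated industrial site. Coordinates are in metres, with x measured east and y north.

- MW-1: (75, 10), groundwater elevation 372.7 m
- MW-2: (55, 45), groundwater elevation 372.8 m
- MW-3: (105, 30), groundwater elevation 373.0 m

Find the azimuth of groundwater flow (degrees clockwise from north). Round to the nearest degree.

Taking MW-1 as reference: MW-2−MW-1 = (-20, 35, +0.1); MW-3−MW-1 = (30, 20, +0.3).
Determinant of the coordinate differences = (-20)·20 − 30·35 = -1450.
∂h/∂x = [(+0.1)·20 − (+0.3)·35] / -1450 = +0.005862
∂h/∂y = [(-20)·(+0.3) − 30·(+0.1)] / -1450 = +0.006207
Flow direction (−∇h) has components (-0.005862 E, -0.006207 N).
Azimuth = atan2(E, N) = atan2(-0.005862, -0.006207) = 223.4° ≈ 223°.

223°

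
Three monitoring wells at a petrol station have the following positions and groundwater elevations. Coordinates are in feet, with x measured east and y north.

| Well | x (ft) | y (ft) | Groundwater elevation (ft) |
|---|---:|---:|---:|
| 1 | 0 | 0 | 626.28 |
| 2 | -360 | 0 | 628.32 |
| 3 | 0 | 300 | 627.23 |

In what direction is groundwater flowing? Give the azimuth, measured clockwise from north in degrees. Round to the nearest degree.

119°

∂h/∂x = (628.32 − 626.28) / (-360 − 0) = -0.005667
∂h/∂y = (627.23 − 626.28) / (300 − 0) = +0.003167
Flow direction (−∇h) has components (+0.005667 E, -0.003167 N).
Azimuth = atan2(E, N) = atan2(+0.005667, -0.003167) = 119.2° ≈ 119°.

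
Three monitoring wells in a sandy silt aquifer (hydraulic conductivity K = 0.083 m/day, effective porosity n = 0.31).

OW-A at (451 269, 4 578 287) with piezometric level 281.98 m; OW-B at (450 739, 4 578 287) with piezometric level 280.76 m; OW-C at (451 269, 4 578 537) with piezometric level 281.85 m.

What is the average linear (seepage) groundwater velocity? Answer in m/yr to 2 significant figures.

∂h/∂x = (280.76 − 281.98) / (450739 − 451269) = +0.002302
∂h/∂y = (281.85 − 281.98) / (4578537 − 4578287) = -0.0005200
|∇h| = √(0.002302² + -0.0005200²) = 0.00236
Seepage velocity v = K·i/n = 0.083 × 0.00236 / 0.31 = 0.0006319 m/day = 0.2308 m/yr.

0.23 m/yr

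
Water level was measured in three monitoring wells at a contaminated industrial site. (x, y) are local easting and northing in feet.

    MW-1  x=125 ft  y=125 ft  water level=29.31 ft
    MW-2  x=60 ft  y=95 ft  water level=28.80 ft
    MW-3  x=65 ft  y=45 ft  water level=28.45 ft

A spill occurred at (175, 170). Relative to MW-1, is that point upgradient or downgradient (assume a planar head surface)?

Taking MW-1 as reference: MW-2−MW-1 = (-65, -30, -0.51); MW-3−MW-1 = (-60, -80, -0.86).
Solve a·Δx + b·Δy = Δh: det = (-65)·(-80) − (-60)·(-30) = 3400.
∂h/∂x = [(-0.51)·(-80) − (-0.86)·(-30)] / 3400 = +0.004412
∂h/∂y = [(-65)·(-0.86) − (-60)·(-0.51)] / 3400 = +0.007441
Head at (175, 170) = 29.31 + (+0.004412)·(50) + (+0.007441)·(45) = 29.87 ft.
That is higher than the 29.31 ft at MW-1, so the point is upgradient.

upgradient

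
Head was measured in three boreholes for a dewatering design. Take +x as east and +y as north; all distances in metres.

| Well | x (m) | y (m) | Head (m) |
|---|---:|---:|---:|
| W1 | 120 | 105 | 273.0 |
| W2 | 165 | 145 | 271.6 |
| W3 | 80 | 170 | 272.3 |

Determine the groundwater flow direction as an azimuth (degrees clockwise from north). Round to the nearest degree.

Taking W1 as reference: W2−W1 = (45, 40, -1.4); W3−W1 = (-40, 65, -0.7).
Determinant of the coordinate differences = 45·65 − (-40)·40 = 4525.
∂h/∂x = [(-1.4)·65 − (-0.7)·40] / 4525 = -0.01392
∂h/∂y = [45·(-0.7) − (-40)·(-1.4)] / 4525 = -0.01934
Flow direction (−∇h) has components (+0.01392 E, +0.01934 N).
Azimuth = atan2(E, N) = atan2(+0.01392, +0.01934) = 35.8° ≈ 036°.

036°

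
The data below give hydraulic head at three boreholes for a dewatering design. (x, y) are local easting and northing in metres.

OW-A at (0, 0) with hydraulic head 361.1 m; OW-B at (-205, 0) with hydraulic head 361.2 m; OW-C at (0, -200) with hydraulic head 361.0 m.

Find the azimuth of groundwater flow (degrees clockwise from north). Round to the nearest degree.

∂h/∂x = (361.2 − 361.1) / (-205 − 0) = -0.0004878
∂h/∂y = (361.0 − 361.1) / (-200 − 0) = +0.0005000
Flow direction (−∇h) has components (+0.0004878 E, -0.0005000 N).
Azimuth = atan2(E, N) = atan2(+0.0004878, -0.0005000) = 135.7° ≈ 136°.

136°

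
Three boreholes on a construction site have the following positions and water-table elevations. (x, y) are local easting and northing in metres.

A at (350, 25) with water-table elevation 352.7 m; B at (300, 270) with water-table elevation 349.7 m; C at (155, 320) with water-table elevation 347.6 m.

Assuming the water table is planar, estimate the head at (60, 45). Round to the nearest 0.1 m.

Differences from A: to B (Δx, Δy, Δh) = (-50, 245, -3.0); to C = (-195, 295, -5.1).
Solve a·Δx + b·Δy = Δh: det = (-50)·295 − (-195)·245 = 33025.
∂h/∂x = [(-3.0)·295 − (-5.1)·245] / 33025 = +0.01104
∂h/∂y = [(-50)·(-5.1) − (-195)·(-3.0)] / 33025 = -0.009992
h(60, 45) = 352.7 + (+0.01104)·(-290) + (-0.009992)·(20) = 352.7 -3.201 -0.200 = 349.299 m.

349.3 m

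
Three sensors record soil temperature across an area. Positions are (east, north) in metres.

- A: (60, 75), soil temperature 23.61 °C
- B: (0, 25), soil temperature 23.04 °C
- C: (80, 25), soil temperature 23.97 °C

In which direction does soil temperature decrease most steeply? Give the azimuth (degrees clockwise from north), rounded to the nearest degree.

282°

With T = a·x + b·y + c and A as origin, the differences give:
  (-60)·a + (-50)·b = -0.57
  20·a + (-50)·b = +0.36
Eliminate b (×(-50) and ×(-50), subtract): 4000·a = 46.500 → a = ∂T/∂x = +0.01162
Back-substitute: b = ∂T/∂y = -0.002550.
Steepest decrease is along −∇f: components (-0.01162 E, +0.002550 N).
Azimuth = atan2(-0.01162, +0.002550) = 282.4° ≈ 282°.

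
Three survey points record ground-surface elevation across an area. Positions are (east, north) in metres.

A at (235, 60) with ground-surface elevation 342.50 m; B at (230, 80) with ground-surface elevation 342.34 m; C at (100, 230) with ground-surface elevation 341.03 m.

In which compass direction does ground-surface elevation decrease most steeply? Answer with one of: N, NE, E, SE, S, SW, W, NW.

N

Differences from A: to B (Δx, Δy, Δh) = (-5, 20, -0.16); to C = (-135, 170, -1.47).
Determinant of the coordinate differences = (-5)·170 − (-135)·20 = 1850.
∂z/∂x = [(-0.16)·170 − (-1.47)·20] / 1850 = +0.001189
∂z/∂y = [(-5)·(-1.47) − (-135)·(-0.16)] / 1850 = -0.007703
Steepest decrease is along −∇f = (-0.001189 E, +0.007703 N) → north.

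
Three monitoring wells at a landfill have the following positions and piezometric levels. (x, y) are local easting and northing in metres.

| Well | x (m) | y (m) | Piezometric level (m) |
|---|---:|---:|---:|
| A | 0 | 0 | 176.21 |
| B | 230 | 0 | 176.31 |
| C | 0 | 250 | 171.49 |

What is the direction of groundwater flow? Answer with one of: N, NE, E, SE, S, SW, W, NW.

∂h/∂x = (176.31 − 176.21) / (230 − 0) = +0.0004348
∂h/∂y = (171.49 − 176.21) / (250 − 0) = -0.01888
Flow = −∇h = (-0.0004348 east, +0.01888 north), which points north.

N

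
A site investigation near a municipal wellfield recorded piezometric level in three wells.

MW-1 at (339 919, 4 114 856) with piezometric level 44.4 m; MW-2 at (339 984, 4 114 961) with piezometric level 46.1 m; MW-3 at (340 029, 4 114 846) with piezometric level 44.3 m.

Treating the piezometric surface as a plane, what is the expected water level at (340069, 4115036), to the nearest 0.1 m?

47.3 m

Differences from MW-1: to MW-2 (Δx, Δy, Δh) = (65, 105, +1.7); to MW-3 = (110, -10, -0.1).
Determinant of the coordinate differences = 65·(-10) − 110·105 = -12200.
∂h/∂x = [(+1.7)·(-10) − (-0.1)·105] / -12200 = +0.0005328
∂h/∂y = [65·(-0.1) − 110·(+1.7)] / -12200 = +0.01586
h(340069, 4115036) = 44.4 + (+0.0005328)·(150) + (+0.01586)·(180) = 44.4 +0.080 +2.855 = 47.335 m.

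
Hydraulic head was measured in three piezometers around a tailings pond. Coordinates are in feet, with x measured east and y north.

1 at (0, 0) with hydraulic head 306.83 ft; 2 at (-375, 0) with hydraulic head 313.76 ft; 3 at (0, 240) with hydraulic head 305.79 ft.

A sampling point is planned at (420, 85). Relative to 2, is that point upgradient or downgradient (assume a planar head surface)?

∂h/∂x = (313.76 − 306.83) / (-375 − 0) = -0.01848
∂h/∂y = (305.79 − 306.83) / (240 − 0) = -0.004333
Head at (420, 85) = 306.83 + (-0.01848)·(420) + (-0.004333)·(85) = 298.70 ft.
That is lower than the 313.76 ft at 2, so the point is downgradient.

downgradient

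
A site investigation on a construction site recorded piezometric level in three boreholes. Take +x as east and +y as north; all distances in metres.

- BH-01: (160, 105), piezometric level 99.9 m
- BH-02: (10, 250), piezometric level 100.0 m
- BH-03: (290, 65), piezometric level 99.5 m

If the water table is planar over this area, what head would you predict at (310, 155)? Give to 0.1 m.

99.1 m

With h = a·x + b·y + c and BH-01 as origin, the differences give:
  (-150)·a + 145·b = +0.1
  130·a + (-40)·b = -0.4
Eliminate b (×(-40) and ×145, subtract): -12850·a = 54.00 → a = ∂h/∂x = -0.004202
Back-substitute: b = ∂h/∂y = -0.003658.
h(310, 155) = 99.9 + (-0.004202)·(150) + (-0.003658)·(50) = 99.9 -0.630 -0.183 = 99.087 m.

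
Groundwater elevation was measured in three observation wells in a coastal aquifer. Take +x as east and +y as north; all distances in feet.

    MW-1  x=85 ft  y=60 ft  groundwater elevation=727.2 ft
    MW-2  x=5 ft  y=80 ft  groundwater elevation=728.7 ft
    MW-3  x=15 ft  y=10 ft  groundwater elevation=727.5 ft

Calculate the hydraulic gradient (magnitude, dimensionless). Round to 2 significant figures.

0.021

Three-point gradient (reference MW-1): Δ to MW-2 = (-80, 20, +1.5), Δ to MW-3 = (-70, -50, +0.3).
∂h/∂x = -0.01500, ∂h/∂y = +0.01500 (det = 5400).
|∇h| = √(-0.01500² + 0.01500²) = 0.02121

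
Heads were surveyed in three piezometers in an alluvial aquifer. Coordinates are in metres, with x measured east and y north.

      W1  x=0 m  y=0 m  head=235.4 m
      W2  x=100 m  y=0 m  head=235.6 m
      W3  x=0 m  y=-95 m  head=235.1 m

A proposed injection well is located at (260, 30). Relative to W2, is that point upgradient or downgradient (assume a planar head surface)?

upgradient

∂h/∂x = (235.6 − 235.4) / (100 − 0) = +0.002000
∂h/∂y = (235.1 − 235.4) / (-95 − 0) = +0.003158
Head at (260, 30) = 235.4 + (+0.002000)·(260) + (+0.003158)·(30) = 236.01 m.
That is higher than the 235.6 m at W2, so the point is upgradient.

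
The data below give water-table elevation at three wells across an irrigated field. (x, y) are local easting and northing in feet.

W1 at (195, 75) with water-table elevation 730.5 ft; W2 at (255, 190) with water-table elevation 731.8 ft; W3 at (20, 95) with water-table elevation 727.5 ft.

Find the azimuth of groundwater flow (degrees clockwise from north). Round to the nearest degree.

263°

Three-point gradient (reference W1): Δ to W2 = (60, 115, +1.3), Δ to W3 = (-175, 20, -3.0).
∂h/∂x = +0.01740, ∂h/∂y = +0.002227 (det = 21325).
Flow direction (−∇h) has components (-0.01740 E, -0.002227 N).
Azimuth = atan2(E, N) = atan2(-0.01740, -0.002227) = 262.7° ≈ 263°.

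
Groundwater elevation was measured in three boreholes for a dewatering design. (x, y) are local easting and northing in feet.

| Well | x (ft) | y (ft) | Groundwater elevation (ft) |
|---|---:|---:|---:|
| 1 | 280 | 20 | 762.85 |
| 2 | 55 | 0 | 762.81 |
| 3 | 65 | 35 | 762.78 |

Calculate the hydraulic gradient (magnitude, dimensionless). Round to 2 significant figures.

Differences from 1: to 2 (Δx, Δy, Δh) = (-225, -20, -0.04); to 3 = (-215, 15, -0.07).
Solve a·Δx + b·Δy = Δh: det = (-225)·15 − (-215)·(-20) = -7675.
∂h/∂x = [(-0.04)·15 − (-0.07)·(-20)] / -7675 = +0.0002606
∂h/∂y = [(-225)·(-0.07) − (-215)·(-0.04)] / -7675 = -0.0009316
|∇h| = √(0.0002606² + -0.0009316²) = 0.0009674

0.00097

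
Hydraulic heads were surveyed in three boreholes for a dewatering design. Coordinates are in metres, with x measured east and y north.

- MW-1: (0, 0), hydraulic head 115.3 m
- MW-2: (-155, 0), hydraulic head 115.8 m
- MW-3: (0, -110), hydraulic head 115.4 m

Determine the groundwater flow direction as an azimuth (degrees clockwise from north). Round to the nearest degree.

∂h/∂x = (115.8 − 115.3) / (-155 − 0) = -0.003226
∂h/∂y = (115.4 − 115.3) / (-110 − 0) = -0.0009091
Flow direction (−∇h) has components (+0.003226 E, +0.0009091 N).
Azimuth = atan2(E, N) = atan2(+0.003226, +0.0009091) = 74.3° ≈ 074°.

074°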